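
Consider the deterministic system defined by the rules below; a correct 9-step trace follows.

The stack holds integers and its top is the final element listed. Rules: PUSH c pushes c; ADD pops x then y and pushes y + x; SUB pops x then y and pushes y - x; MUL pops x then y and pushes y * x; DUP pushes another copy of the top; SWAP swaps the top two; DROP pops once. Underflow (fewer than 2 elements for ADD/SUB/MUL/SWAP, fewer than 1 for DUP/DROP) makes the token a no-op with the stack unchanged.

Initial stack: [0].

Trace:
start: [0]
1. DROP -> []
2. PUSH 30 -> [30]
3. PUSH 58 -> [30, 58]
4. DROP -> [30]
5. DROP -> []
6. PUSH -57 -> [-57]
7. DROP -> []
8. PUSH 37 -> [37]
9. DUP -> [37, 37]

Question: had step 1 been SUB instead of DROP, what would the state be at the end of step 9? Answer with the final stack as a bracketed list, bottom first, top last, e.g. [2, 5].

[0, 37, 37]

(re-executing from step 1 with the substitution; state before step 1: [0])
1. SUB -> [0]
2. PUSH 30 -> [0, 30]
3. PUSH 58 -> [0, 30, 58]
4. DROP -> [0, 30]
5. DROP -> [0]
6. PUSH -57 -> [0, -57]
7. DROP -> [0]
8. PUSH 37 -> [0, 37]
9. DUP -> [0, 37, 37]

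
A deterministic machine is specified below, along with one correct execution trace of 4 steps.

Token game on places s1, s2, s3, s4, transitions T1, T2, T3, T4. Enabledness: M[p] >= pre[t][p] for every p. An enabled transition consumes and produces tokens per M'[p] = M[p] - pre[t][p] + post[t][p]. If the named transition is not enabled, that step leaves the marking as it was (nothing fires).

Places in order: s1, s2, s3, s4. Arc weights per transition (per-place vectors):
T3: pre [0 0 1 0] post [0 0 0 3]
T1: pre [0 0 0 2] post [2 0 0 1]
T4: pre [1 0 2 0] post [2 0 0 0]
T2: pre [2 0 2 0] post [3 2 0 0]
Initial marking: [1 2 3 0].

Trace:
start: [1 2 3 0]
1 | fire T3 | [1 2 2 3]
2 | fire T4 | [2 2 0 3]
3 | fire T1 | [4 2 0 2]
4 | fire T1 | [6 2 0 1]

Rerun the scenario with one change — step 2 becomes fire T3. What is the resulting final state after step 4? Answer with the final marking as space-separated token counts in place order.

(re-executing from step 2 with the substitution; state before step 2: [1 2 2 3])
2 | fire T3 | [1 2 1 6]
3 | fire T1 | [3 2 1 5]
4 | fire T1 | [5 2 1 4]

5 2 1 4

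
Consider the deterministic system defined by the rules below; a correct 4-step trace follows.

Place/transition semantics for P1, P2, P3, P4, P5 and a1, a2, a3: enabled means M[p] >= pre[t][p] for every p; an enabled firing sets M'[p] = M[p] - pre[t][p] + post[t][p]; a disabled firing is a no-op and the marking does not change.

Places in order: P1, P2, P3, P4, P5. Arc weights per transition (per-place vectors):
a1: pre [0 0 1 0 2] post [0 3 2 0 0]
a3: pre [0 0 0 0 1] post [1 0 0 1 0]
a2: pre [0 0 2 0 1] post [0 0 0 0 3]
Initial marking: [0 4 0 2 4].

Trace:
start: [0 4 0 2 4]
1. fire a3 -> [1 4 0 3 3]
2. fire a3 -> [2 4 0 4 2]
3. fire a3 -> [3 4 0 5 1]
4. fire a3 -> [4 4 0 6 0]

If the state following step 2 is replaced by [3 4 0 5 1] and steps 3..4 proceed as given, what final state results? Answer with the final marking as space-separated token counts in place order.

state after step 2 := [3 4 0 5 1]
3. fire a3 -> [4 4 0 6 0]
4. fire a3 -> [4 4 0 6 0]

4 4 0 6 0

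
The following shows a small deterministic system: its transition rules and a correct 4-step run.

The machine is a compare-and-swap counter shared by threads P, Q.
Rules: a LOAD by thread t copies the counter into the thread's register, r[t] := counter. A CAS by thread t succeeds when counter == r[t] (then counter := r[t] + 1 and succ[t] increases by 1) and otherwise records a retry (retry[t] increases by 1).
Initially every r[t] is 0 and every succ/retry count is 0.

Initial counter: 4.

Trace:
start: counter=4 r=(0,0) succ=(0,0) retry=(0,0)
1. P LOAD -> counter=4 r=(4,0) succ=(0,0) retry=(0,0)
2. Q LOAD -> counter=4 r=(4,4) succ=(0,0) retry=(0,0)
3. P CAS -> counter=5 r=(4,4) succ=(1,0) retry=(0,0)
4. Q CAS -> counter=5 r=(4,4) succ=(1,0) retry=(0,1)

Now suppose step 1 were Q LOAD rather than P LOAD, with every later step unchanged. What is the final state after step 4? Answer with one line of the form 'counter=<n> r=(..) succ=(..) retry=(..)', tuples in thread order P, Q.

(re-executing from step 1 with the substitution; state before step 1: counter=4 r=(0,0) succ=(0,0) retry=(0,0))
1. Q LOAD -> counter=4 r=(0,4) succ=(0,0) retry=(0,0)
2. Q LOAD -> counter=4 r=(0,4) succ=(0,0) retry=(0,0)
3. P CAS -> counter=4 r=(0,4) succ=(0,0) retry=(1,0)
4. Q CAS -> counter=5 r=(0,4) succ=(0,1) retry=(1,0)

counter=5 r=(0,4) succ=(0,1) retry=(1,0)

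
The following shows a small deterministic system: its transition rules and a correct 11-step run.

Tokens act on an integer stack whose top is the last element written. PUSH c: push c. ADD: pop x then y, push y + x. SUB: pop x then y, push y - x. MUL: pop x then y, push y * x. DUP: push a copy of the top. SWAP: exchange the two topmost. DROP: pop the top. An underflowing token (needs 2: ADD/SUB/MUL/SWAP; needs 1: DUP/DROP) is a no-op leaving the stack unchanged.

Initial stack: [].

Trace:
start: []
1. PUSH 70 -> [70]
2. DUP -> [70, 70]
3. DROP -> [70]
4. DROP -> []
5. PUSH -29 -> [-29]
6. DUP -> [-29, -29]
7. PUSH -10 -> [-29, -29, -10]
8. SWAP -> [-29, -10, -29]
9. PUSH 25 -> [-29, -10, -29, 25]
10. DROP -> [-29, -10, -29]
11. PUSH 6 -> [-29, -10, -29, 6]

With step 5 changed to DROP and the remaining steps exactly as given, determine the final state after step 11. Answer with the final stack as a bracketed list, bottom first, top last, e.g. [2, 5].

[-10, 6]

(re-executing from step 5 with the substitution; state before step 5: [])
5. DROP -> []
6. DUP -> []
7. PUSH -10 -> [-10]
8. SWAP -> [-10]
9. PUSH 25 -> [-10, 25]
10. DROP -> [-10]
11. PUSH 6 -> [-10, 6]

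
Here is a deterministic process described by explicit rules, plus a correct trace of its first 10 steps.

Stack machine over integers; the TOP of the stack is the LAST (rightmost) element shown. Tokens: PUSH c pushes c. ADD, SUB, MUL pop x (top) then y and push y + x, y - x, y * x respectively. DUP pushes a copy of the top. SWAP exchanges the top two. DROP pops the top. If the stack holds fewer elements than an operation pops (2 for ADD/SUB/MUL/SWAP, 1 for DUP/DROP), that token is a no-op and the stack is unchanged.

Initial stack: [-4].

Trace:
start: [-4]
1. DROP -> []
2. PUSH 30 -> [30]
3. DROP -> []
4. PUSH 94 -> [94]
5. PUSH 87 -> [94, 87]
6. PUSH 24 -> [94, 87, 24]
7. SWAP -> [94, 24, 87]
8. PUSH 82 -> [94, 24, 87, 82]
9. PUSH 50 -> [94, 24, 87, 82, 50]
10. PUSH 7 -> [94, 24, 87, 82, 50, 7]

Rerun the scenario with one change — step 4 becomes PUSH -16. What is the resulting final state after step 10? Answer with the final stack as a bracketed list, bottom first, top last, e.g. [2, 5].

[-16, 24, 87, 82, 50, 7]

(re-executing from step 4 with the substitution; state before step 4: [])
4. PUSH -16 -> [-16]
5. PUSH 87 -> [-16, 87]
6. PUSH 24 -> [-16, 87, 24]
7. SWAP -> [-16, 24, 87]
8. PUSH 82 -> [-16, 24, 87, 82]
9. PUSH 50 -> [-16, 24, 87, 82, 50]
10. PUSH 7 -> [-16, 24, 87, 82, 50, 7]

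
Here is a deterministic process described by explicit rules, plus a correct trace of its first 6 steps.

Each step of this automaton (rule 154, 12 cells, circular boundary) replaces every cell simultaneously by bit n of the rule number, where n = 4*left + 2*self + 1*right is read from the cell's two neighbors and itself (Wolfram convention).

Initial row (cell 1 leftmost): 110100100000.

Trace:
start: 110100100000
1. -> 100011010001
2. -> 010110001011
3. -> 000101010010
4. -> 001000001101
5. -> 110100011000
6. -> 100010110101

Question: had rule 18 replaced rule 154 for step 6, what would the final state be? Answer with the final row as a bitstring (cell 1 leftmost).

000010100101

(re-executing step 6 under rule 18; state before step 6: 110100011000)
6. -> 000010100101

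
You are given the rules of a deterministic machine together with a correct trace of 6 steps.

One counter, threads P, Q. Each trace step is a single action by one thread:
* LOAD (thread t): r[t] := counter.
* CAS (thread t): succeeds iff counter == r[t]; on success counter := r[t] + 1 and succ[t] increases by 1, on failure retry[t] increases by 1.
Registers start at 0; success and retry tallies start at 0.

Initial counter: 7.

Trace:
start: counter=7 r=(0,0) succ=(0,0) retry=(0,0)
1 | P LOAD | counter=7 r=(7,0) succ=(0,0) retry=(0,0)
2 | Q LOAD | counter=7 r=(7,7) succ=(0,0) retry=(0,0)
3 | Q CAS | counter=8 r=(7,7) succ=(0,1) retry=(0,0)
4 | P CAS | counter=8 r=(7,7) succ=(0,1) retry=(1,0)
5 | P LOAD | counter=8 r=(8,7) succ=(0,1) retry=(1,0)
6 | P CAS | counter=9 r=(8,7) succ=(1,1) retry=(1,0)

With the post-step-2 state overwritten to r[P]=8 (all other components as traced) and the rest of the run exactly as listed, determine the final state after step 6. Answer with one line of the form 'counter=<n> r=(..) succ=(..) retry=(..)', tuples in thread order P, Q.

state after step 2 := counter=7 r=(8,7) succ=(0,0) retry=(0,0)
3 | Q CAS | counter=8 r=(8,7) succ=(0,1) retry=(0,0)
4 | P CAS | counter=9 r=(8,7) succ=(1,1) retry=(0,0)
5 | P LOAD | counter=9 r=(9,7) succ=(1,1) retry=(0,0)
6 | P CAS | counter=10 r=(9,7) succ=(2,1) retry=(0,0)

counter=10 r=(9,7) succ=(2,1) retry=(0,0)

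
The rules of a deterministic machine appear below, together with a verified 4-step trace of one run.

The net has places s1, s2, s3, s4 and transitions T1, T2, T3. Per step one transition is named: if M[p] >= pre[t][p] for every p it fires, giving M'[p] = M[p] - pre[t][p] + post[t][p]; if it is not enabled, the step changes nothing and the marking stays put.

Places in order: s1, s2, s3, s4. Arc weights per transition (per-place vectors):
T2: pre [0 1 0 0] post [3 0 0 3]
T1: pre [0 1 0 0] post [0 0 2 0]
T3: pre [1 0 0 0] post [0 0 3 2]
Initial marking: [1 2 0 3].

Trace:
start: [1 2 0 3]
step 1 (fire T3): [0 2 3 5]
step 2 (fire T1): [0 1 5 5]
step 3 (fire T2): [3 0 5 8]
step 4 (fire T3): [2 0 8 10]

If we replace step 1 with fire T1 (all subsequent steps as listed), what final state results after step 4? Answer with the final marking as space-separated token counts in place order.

(re-executing from step 1 with the substitution; state before step 1: [1 2 0 3])
step 1 (fire T1): [1 1 2 3]
step 2 (fire T1): [1 0 4 3]
step 3 (fire T2): [1 0 4 3]
step 4 (fire T3): [0 0 7 5]

0 0 7 5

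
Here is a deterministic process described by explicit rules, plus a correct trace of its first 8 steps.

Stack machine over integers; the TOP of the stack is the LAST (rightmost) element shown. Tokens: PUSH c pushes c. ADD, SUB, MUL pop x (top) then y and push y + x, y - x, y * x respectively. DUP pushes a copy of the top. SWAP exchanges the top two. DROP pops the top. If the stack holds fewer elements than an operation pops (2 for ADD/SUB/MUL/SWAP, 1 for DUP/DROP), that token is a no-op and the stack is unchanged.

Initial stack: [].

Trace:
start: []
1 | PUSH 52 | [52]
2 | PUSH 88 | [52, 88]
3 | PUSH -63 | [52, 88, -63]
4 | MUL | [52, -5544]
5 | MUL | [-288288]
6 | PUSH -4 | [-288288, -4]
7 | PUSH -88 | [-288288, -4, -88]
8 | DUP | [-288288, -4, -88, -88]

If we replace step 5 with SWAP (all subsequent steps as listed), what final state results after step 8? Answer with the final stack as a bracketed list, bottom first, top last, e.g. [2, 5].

[-5544, 52, -4, -88, -88]

(re-executing from step 5 with the substitution; state before step 5: [52, -5544])
5 | SWAP | [-5544, 52]
6 | PUSH -4 | [-5544, 52, -4]
7 | PUSH -88 | [-5544, 52, -4, -88]
8 | DUP | [-5544, 52, -4, -88, -88]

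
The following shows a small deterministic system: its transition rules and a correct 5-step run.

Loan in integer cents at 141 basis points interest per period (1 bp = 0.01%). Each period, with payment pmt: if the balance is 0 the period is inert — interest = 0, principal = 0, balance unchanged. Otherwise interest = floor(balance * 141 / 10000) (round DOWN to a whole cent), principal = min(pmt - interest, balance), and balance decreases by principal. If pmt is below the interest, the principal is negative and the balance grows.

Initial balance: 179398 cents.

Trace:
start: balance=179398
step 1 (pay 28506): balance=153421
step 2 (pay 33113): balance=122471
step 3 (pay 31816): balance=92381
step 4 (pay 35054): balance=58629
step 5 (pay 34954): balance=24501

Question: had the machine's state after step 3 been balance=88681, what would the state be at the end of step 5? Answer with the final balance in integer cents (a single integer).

state after step 3 := balance=88681
step 4 (pay 35054): balance=54877
step 5 (pay 34954): balance=20696

20696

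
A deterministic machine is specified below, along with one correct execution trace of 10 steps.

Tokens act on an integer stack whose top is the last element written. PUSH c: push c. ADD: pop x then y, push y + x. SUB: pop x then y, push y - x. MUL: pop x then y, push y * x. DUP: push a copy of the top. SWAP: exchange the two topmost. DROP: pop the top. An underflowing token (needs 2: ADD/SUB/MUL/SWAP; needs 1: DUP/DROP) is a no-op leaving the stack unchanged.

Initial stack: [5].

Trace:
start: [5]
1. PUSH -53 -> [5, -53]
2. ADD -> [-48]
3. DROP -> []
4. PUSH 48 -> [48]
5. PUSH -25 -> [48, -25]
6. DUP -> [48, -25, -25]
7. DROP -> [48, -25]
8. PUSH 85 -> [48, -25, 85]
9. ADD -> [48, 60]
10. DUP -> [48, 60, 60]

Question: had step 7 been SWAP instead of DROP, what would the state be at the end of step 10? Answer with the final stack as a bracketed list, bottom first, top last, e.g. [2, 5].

(re-executing from step 7 with the substitution; state before step 7: [48, -25, -25])
7. SWAP -> [48, -25, -25]
8. PUSH 85 -> [48, -25, -25, 85]
9. ADD -> [48, -25, 60]
10. DUP -> [48, -25, 60, 60]

[48, -25, 60, 60]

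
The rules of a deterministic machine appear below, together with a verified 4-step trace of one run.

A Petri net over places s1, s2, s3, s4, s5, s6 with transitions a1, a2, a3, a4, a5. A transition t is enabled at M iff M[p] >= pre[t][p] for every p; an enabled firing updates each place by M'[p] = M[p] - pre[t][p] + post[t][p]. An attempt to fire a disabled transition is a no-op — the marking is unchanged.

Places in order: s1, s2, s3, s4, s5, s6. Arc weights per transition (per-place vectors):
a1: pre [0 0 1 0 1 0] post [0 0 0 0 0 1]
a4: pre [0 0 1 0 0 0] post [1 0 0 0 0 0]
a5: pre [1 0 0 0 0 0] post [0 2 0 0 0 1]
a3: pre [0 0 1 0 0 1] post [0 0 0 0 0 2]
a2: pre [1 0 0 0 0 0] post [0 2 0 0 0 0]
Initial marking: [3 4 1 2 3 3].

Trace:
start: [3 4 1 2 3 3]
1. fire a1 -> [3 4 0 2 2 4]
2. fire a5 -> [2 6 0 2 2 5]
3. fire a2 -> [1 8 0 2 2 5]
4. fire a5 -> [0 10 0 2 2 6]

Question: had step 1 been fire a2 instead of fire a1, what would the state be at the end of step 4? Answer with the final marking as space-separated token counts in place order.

(re-executing from step 1 with the substitution; state before step 1: [3 4 1 2 3 3])
1. fire a2 -> [2 6 1 2 3 3]
2. fire a5 -> [1 8 1 2 3 4]
3. fire a2 -> [0 10 1 2 3 4]
4. fire a5 -> [0 10 1 2 3 4]

0 10 1 2 3 4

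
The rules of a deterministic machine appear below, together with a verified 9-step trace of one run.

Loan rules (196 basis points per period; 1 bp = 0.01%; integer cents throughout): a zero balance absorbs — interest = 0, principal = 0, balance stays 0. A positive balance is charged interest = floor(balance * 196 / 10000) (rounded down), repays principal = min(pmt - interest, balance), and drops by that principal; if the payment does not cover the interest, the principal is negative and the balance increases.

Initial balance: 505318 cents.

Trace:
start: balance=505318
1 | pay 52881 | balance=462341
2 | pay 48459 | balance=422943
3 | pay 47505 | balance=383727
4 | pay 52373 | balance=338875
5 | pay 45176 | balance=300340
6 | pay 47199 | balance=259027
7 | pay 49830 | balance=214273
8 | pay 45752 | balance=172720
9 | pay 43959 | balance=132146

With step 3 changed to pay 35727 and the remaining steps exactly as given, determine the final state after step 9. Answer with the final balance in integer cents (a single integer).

145379

(re-executing from step 3 with the substitution; state before step 3: balance=422943)
3 | pay 35727 | balance=395505
4 | pay 52373 | balance=350883
5 | pay 45176 | balance=312584
6 | pay 47199 | balance=271511
7 | pay 49830 | balance=227002
8 | pay 45752 | balance=185699
9 | pay 43959 | balance=145379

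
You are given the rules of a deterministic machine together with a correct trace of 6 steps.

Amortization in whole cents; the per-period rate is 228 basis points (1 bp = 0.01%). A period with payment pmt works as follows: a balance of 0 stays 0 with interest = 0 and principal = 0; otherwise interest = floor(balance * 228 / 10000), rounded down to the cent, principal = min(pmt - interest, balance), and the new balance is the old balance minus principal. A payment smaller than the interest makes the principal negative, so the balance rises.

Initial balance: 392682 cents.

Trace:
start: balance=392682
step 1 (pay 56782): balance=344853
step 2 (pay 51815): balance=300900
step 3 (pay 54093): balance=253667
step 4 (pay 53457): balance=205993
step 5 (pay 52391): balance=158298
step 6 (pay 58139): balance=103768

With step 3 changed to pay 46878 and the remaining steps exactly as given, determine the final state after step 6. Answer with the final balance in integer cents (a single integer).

111488

(re-executing from step 3 with the substitution; state before step 3: balance=300900)
step 3 (pay 46878): balance=260882
step 4 (pay 53457): balance=213373
step 5 (pay 52391): balance=165846
step 6 (pay 58139): balance=111488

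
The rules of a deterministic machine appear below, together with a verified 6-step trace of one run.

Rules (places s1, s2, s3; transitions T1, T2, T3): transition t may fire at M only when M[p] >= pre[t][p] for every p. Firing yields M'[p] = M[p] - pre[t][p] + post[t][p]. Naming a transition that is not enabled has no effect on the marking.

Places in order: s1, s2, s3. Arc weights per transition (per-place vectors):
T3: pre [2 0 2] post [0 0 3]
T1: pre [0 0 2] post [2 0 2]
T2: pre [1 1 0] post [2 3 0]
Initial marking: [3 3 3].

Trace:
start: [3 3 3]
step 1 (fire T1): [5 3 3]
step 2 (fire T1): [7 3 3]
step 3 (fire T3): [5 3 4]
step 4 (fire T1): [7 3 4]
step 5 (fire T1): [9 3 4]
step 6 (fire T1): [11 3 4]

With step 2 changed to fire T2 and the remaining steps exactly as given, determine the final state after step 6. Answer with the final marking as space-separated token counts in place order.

(re-executing from step 2 with the substitution; state before step 2: [5 3 3])
step 2 (fire T2): [6 5 3]
step 3 (fire T3): [4 5 4]
step 4 (fire T1): [6 5 4]
step 5 (fire T1): [8 5 4]
step 6 (fire T1): [10 5 4]

10 5 4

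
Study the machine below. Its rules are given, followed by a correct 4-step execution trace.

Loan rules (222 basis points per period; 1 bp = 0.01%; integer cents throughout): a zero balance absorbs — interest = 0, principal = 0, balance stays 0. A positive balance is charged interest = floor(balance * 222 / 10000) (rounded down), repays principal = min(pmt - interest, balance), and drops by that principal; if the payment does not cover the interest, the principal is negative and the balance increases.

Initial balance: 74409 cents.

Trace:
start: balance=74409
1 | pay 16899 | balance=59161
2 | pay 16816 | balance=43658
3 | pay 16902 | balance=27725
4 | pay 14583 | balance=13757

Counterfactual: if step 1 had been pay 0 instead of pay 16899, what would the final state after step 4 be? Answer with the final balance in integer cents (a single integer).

(re-executing from step 1 with the substitution; state before step 1: balance=74409)
1 | pay 0 | balance=76060
2 | pay 16816 | balance=60932
3 | pay 16902 | balance=45382
4 | pay 14583 | balance=31806

31806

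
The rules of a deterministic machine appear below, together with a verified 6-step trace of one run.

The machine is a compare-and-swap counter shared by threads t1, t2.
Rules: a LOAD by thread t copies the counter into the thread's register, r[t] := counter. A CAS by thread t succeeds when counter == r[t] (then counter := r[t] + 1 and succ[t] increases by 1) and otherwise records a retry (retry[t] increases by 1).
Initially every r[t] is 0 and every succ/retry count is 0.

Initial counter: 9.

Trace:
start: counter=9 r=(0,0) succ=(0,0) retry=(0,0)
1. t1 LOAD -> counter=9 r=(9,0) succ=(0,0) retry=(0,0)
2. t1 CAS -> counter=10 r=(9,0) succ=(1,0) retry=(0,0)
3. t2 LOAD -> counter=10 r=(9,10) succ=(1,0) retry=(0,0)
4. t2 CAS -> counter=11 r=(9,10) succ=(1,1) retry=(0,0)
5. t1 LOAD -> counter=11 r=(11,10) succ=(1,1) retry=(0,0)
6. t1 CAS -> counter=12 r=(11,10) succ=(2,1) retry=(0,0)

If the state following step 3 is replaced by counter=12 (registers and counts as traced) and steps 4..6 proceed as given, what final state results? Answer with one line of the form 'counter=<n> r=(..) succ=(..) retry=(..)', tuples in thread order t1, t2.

state after step 3 := counter=12 r=(9,10) succ=(1,0) retry=(0,0)
4. t2 CAS -> counter=12 r=(9,10) succ=(1,0) retry=(0,1)
5. t1 LOAD -> counter=12 r=(12,10) succ=(1,0) retry=(0,1)
6. t1 CAS -> counter=13 r=(12,10) succ=(2,0) retry=(0,1)

counter=13 r=(12,10) succ=(2,0) retry=(0,1)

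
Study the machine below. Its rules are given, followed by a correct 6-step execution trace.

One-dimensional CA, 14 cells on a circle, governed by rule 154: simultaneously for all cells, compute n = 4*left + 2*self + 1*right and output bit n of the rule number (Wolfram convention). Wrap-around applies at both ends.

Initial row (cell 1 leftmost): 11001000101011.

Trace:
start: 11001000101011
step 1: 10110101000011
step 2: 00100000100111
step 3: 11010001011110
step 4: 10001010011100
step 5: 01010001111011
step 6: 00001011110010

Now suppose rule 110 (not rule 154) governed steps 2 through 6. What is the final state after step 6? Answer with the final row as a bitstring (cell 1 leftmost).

(re-executing steps 2..6 under rule 110; state before step 2: 10110101000011)
step 2: 11111111000110
step 3: 10000001001111
step 4: 10000011011000
step 5: 10000111111001
step 6: 10001100001011

10001100001011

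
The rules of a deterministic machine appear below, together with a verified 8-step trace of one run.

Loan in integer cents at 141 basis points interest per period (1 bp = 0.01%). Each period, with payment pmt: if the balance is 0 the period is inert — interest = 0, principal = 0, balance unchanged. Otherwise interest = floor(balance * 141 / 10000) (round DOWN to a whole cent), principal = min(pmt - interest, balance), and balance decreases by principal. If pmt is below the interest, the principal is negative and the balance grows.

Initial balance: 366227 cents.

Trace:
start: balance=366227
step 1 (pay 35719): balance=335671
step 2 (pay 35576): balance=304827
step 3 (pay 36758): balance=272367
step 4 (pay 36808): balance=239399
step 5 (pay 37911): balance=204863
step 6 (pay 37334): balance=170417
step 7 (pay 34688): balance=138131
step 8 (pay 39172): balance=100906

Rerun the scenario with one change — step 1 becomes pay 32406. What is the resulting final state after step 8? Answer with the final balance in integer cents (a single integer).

104560

(re-executing from step 1 with the substitution; state before step 1: balance=366227)
step 1 (pay 32406): balance=338984
step 2 (pay 35576): balance=308187
step 3 (pay 36758): balance=275774
step 4 (pay 36808): balance=242854
step 5 (pay 37911): balance=208367
step 6 (pay 37334): balance=173970
step 7 (pay 34688): balance=141734
step 8 (pay 39172): balance=104560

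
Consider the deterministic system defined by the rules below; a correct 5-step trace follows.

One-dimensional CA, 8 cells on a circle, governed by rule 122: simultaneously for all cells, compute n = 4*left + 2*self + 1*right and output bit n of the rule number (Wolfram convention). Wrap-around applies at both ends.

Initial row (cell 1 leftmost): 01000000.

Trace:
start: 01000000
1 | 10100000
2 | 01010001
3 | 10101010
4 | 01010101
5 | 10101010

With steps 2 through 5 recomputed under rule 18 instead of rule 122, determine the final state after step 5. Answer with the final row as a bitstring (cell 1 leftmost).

(re-executing steps 2..5 under rule 18; state before step 2: 10100000)
2 | 00010001
3 | 10101010
4 | 00000000
5 | 00000000

00000000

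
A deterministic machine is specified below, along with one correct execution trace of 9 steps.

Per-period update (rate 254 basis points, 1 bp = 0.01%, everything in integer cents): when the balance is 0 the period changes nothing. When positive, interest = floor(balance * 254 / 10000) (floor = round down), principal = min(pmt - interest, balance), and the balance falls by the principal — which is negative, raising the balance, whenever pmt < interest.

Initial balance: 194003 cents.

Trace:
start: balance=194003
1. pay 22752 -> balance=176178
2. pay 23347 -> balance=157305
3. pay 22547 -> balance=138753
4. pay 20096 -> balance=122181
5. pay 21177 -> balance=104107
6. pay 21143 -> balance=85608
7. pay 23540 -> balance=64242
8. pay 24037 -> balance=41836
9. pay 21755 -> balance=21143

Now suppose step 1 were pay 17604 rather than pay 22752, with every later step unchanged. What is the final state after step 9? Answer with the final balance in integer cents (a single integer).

27434

(re-executing from step 1 with the substitution; state before step 1: balance=194003)
1. pay 17604 -> balance=181326
2. pay 23347 -> balance=162584
3. pay 22547 -> balance=144166
4. pay 20096 -> balance=127731
5. pay 21177 -> balance=109798
6. pay 21143 -> balance=91443
7. pay 23540 -> balance=70225
8. pay 24037 -> balance=47971
9. pay 21755 -> balance=27434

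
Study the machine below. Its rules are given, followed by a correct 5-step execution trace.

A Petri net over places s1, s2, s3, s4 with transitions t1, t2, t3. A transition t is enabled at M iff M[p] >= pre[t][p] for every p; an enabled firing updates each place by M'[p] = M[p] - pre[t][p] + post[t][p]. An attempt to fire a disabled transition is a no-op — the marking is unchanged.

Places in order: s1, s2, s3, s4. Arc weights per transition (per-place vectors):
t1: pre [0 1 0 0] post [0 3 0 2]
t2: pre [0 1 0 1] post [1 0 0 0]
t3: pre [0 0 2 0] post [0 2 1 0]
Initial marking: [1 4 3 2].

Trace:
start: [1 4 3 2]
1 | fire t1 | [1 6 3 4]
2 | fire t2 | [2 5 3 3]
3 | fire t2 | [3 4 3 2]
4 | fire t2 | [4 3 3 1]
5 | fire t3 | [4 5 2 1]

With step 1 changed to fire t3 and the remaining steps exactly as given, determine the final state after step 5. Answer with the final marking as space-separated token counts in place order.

(re-executing from step 1 with the substitution; state before step 1: [1 4 3 2])
1 | fire t3 | [1 6 2 2]
2 | fire t2 | [2 5 2 1]
3 | fire t2 | [3 4 2 0]
4 | fire t2 | [3 4 2 0]
5 | fire t3 | [3 6 1 0]

3 6 1 0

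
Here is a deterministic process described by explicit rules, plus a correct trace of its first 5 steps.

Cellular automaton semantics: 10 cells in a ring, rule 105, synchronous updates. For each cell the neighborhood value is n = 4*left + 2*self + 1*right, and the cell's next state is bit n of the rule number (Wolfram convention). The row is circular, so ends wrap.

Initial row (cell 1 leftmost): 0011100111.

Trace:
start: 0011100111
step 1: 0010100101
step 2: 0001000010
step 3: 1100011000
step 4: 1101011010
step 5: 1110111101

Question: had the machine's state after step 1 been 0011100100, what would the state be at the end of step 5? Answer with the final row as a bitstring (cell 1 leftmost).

1110101001

state after step 1 := 0011100100
step 2: 1010100001
step 3: 1101001101
step 4: 0110001111
step 5: 1110101001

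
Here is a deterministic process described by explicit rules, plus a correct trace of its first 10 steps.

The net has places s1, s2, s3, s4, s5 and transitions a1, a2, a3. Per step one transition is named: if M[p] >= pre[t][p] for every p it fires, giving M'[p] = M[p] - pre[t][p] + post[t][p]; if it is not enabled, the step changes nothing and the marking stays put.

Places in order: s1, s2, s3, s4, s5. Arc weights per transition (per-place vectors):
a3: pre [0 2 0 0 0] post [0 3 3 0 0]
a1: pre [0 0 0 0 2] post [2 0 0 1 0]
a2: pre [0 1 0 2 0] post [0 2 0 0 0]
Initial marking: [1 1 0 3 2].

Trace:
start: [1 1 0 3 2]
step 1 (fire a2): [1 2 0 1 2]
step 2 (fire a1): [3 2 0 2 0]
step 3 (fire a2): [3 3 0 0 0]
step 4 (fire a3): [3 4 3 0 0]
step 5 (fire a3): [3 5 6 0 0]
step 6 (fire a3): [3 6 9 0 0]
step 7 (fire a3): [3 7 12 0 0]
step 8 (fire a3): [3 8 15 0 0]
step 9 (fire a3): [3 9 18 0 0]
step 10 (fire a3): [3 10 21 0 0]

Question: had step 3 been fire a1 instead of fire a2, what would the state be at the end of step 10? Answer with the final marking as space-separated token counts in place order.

(re-executing from step 3 with the substitution; state before step 3: [3 2 0 2 0])
step 3 (fire a1): [3 2 0 2 0]
step 4 (fire a3): [3 3 3 2 0]
step 5 (fire a3): [3 4 6 2 0]
step 6 (fire a3): [3 5 9 2 0]
step 7 (fire a3): [3 6 12 2 0]
step 8 (fire a3): [3 7 15 2 0]
step 9 (fire a3): [3 8 18 2 0]
step 10 (fire a3): [3 9 21 2 0]

3 9 21 2 0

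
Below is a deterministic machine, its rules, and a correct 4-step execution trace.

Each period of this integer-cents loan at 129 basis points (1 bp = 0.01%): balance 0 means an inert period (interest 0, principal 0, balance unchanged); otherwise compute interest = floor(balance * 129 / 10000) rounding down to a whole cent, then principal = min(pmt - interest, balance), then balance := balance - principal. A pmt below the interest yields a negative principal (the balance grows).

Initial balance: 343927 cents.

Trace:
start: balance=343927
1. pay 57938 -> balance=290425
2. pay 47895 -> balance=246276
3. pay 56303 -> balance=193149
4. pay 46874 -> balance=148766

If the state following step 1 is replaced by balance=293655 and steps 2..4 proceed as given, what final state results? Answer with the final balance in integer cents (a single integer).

state after step 1 := balance=293655
2. pay 47895 -> balance=249548
3. pay 56303 -> balance=196464
4. pay 46874 -> balance=152124

152124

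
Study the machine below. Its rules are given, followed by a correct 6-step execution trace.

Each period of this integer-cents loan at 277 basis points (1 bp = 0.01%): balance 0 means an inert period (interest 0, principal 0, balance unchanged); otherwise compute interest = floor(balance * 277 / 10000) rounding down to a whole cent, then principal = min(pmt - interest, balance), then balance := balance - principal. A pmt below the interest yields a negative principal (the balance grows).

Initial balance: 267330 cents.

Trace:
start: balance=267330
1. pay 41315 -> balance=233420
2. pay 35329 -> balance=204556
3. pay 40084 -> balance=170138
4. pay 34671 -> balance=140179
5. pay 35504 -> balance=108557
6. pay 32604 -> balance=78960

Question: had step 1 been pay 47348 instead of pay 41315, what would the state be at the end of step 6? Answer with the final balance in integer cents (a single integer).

72044

(re-executing from step 1 with the substitution; state before step 1: balance=267330)
1. pay 47348 -> balance=227387
2. pay 35329 -> balance=198356
3. pay 40084 -> balance=163766
4. pay 34671 -> balance=133631
5. pay 35504 -> balance=101828
6. pay 32604 -> balance=72044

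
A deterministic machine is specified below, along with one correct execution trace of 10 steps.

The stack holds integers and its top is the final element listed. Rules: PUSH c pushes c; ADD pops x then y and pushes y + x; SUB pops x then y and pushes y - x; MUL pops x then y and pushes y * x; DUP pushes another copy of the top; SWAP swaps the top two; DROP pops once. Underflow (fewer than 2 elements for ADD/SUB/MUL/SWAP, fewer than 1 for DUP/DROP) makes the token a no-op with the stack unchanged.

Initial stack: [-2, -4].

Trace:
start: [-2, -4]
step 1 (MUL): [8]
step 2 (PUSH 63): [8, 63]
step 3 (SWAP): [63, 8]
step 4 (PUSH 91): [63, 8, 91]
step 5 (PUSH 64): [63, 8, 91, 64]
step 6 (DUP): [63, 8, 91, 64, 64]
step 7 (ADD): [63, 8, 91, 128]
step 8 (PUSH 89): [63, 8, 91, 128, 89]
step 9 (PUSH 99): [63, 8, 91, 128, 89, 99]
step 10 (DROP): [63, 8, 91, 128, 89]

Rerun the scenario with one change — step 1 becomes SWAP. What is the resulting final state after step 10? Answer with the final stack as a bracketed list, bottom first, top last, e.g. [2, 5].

(re-executing from step 1 with the substitution; state before step 1: [-2, -4])
step 1 (SWAP): [-4, -2]
step 2 (PUSH 63): [-4, -2, 63]
step 3 (SWAP): [-4, 63, -2]
step 4 (PUSH 91): [-4, 63, -2, 91]
step 5 (PUSH 64): [-4, 63, -2, 91, 64]
step 6 (DUP): [-4, 63, -2, 91, 64, 64]
step 7 (ADD): [-4, 63, -2, 91, 128]
step 8 (PUSH 89): [-4, 63, -2, 91, 128, 89]
step 9 (PUSH 99): [-4, 63, -2, 91, 128, 89, 99]
step 10 (DROP): [-4, 63, -2, 91, 128, 89]

[-4, 63, -2, 91, 128, 89]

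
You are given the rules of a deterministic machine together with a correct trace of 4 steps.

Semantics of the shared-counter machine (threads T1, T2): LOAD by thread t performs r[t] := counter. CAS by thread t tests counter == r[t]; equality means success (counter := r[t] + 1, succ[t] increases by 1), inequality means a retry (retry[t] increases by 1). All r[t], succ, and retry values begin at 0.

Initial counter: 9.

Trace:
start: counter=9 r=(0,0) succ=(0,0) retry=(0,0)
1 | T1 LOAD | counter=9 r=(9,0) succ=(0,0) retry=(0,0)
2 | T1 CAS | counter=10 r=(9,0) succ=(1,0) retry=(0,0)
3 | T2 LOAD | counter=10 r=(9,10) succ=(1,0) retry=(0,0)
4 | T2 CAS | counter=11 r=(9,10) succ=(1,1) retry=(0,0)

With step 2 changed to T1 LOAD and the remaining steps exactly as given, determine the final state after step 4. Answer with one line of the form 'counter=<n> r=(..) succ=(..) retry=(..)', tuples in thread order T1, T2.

counter=10 r=(9,9) succ=(0,1) retry=(0,0)

(re-executing from step 2 with the substitution; state before step 2: counter=9 r=(9,0) succ=(0,0) retry=(0,0))
2 | T1 LOAD | counter=9 r=(9,0) succ=(0,0) retry=(0,0)
3 | T2 LOAD | counter=9 r=(9,9) succ=(0,0) retry=(0,0)
4 | T2 CAS | counter=10 r=(9,9) succ=(0,1) retry=(0,0)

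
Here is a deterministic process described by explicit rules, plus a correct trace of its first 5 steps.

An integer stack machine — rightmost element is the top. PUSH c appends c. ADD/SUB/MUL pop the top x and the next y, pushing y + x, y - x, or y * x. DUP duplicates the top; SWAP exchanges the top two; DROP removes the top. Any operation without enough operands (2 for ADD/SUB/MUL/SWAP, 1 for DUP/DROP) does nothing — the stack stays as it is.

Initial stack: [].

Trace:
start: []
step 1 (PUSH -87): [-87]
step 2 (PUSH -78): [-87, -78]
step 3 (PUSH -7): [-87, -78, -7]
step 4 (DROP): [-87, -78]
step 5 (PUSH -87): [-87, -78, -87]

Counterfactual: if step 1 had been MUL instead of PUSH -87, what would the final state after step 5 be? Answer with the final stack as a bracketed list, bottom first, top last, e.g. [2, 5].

[-78, -87]

(re-executing from step 1 with the substitution; state before step 1: [])
step 1 (MUL): []
step 2 (PUSH -78): [-78]
step 3 (PUSH -7): [-78, -7]
step 4 (DROP): [-78]
step 5 (PUSH -87): [-78, -87]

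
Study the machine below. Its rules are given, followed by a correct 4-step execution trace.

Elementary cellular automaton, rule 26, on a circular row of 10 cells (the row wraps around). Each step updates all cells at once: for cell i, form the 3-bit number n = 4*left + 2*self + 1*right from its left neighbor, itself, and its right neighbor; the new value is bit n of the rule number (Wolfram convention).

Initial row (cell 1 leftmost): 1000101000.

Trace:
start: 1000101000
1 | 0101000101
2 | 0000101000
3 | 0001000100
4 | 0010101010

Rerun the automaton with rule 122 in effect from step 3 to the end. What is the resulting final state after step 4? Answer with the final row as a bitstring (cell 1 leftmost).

(re-executing steps 3..4 under rule 122; state before step 3: 0000101000)
3 | 0001010100
4 | 0010101010

0010101010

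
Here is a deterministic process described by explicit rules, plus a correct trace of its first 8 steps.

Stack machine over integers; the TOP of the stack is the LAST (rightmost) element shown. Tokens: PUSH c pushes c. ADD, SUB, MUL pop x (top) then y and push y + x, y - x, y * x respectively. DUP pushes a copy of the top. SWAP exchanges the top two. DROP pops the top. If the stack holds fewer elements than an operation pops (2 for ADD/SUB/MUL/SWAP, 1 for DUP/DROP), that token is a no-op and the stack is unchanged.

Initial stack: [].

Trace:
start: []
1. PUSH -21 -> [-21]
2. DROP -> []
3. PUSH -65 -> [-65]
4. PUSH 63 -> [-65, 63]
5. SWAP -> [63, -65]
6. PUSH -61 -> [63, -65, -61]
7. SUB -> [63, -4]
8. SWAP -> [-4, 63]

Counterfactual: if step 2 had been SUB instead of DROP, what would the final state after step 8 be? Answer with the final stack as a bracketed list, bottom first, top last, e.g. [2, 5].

[-21, -4, 63]

(re-executing from step 2 with the substitution; state before step 2: [-21])
2. SUB -> [-21]
3. PUSH -65 -> [-21, -65]
4. PUSH 63 -> [-21, -65, 63]
5. SWAP -> [-21, 63, -65]
6. PUSH -61 -> [-21, 63, -65, -61]
7. SUB -> [-21, 63, -4]
8. SWAP -> [-21, -4, 63]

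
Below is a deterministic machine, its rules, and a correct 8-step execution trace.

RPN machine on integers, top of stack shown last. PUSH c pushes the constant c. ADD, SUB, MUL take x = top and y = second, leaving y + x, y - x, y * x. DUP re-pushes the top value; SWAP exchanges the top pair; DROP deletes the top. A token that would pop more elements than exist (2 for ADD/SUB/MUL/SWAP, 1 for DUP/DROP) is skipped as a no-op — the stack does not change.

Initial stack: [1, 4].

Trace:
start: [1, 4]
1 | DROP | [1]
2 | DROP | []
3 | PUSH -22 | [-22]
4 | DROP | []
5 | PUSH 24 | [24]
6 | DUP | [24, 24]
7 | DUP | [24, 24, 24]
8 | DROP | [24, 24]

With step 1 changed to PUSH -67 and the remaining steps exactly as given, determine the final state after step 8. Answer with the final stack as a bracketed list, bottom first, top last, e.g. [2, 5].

(re-executing from step 1 with the substitution; state before step 1: [1, 4])
1 | PUSH -67 | [1, 4, -67]
2 | DROP | [1, 4]
3 | PUSH -22 | [1, 4, -22]
4 | DROP | [1, 4]
5 | PUSH 24 | [1, 4, 24]
6 | DUP | [1, 4, 24, 24]
7 | DUP | [1, 4, 24, 24, 24]
8 | DROP | [1, 4, 24, 24]

[1, 4, 24, 24]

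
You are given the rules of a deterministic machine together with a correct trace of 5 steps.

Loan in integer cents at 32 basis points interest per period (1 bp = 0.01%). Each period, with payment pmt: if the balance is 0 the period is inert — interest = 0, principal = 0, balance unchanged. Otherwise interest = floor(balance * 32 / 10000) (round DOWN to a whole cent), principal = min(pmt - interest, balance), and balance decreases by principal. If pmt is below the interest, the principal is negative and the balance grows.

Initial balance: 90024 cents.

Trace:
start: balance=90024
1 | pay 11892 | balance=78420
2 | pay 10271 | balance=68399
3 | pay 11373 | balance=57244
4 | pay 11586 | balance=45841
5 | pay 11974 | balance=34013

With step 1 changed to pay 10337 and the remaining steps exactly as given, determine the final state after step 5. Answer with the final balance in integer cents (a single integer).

35588

(re-executing from step 1 with the substitution; state before step 1: balance=90024)
1 | pay 10337 | balance=79975
2 | pay 10271 | balance=69959
3 | pay 11373 | balance=58809
4 | pay 11586 | balance=47411
5 | pay 11974 | balance=35588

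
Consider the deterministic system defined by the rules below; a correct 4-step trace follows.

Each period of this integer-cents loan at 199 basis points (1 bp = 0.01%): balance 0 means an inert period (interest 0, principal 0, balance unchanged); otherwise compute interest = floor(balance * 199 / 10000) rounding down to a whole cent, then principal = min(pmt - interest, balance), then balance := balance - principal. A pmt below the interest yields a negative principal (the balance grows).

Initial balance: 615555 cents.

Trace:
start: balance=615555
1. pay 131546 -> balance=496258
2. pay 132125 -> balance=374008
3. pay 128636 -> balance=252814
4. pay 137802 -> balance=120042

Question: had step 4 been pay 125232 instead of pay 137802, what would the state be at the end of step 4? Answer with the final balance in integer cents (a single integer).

132612

(re-executing from step 4 with the substitution; state before step 4: balance=252814)
4. pay 125232 -> balance=132612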